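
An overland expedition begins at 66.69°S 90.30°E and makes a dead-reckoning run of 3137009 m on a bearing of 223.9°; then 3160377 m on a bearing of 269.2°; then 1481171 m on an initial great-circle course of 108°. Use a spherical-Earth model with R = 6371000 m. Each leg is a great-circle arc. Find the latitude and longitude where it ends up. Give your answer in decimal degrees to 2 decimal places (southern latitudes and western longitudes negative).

Apply the spherical direct solution leg by leg, carrying full precision between legs.
Leg 1: from (-66.69°, 90.30°), δ = 3137009/6371000 = 0.492389 rad, θ = 223.9° → φ = -70.75°, λ = 6.55°.
Leg 2: from (-70.75°, 6.55°), δ = 3160377/6371000 = 0.496057 rad, θ = 269.2° → φ = -56.35°, λ = -52.65°.
Leg 3: from (-56.35°, -52.65°), δ = 1481171/6371000 = 0.232486 rad, θ = 108° → φ = -58.16°, λ = -28.11°.

latitude -58.16°, longitude -28.11°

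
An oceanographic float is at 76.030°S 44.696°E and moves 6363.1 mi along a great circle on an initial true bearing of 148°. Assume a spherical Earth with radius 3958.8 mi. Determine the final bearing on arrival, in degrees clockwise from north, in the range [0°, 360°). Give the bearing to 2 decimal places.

final bearing 7.46°

δ = 6363.1/3958.8 = 1.607331 rad (92.0933°).
Start latitude φ₁ = -1.326974 rad; initial bearing θ = 2.583087 rad.
Applying the spherical law of cosines for sides, sin φ₂ = sin φ₁ cos δ + cos φ₁ sin δ cos θ = -0.169148, so φ₂ = -9.738°.
Then Δλ = atan2(0.127844, -0.200671) = 2.574351 rad, from sin θ sin δ cos φ₁ over cos δ − sin φ₁ sin φ₂.
λ₂ = 44.696° + 147.499° = 192.195°, normalized to (−180°, 180°] → -167.805°.
The forward bearing on arrival equals the back-azimuth from the destination plus 180°.
Back-azimuth from P₂ (-9.74°, -167.80°) to P₁ (-76.03°, 44.70°), with Δλ' = λ₁ − λ₂ = 212.50°: atan2( sin Δλ' cos φ₁ , cos φ₂ sin φ₁ − sin φ₂ cos φ₁ cos Δλ' ) = 187.46°.
Final bearing = (187.46° + 180°) mod 360° = 7.46°.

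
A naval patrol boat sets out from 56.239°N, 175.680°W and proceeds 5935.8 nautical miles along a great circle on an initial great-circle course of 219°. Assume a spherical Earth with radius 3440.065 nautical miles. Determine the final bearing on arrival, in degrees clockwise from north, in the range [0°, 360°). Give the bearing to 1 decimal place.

final bearing 204.9°

Angular distance δ = d/R = 5935.8 / 3440.065 = 1.725491 rad.
Converting: φ₁ = 0.981556 rad, θ = 3.822271 rad.
Destination latitude: φ₂ = arcsin( sin φ₁ cos δ + cos φ₁ sin δ cos θ ) = arcsin(-0.554821) = -33.698°.
Δλ = atan2( sin θ sin δ cos φ₁ , cos δ − sin φ₁ sin φ₂ ) = atan2(-0.345556, 0.307179) = -0.844124 rad = -48.365°.
λ₂ = -175.680° + -48.365° = -224.045°, normalized to (−180°, 180°] → 135.955°.
The forward bearing on arrival equals the back-azimuth from the destination plus 180°.
Back-azimuth from P₂ (-33.7°, 136.0°) to P₁ (56.2°, -175.7°), with Δλ' = λ₁ − λ₂ = -311.6°: atan2( sin Δλ' cos φ₁ , cos φ₂ sin φ₁ − sin φ₂ cos φ₁ cos Δλ' ) = 24.9°.
Final bearing = (24.9° + 180°) mod 360° = 204.9°.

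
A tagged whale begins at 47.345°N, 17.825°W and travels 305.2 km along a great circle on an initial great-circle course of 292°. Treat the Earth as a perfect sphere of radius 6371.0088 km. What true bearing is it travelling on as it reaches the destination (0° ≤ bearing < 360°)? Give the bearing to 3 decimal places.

δ = 305.2/6371.0088 = 0.047905 rad (2.7447°).
Converting: φ₁ = 0.826326 rad, θ = 5.096361 rad.
Applying the spherical law of cosines for sides, sin φ₂ = sin φ₁ cos δ + cos φ₁ sin δ cos θ = 0.746758, so φ₂ = 48.310°.
Δλ = atan2( sin θ sin δ cos φ₁ , cos δ − sin φ₁ sin φ₂ ) = atan2(-0.030084, 0.449652) = -0.066806 rad = -3.828°.
λ₂ = -17.825° + -3.828° = -21.653°.
The forward bearing on arrival equals the back-azimuth from the destination plus 180°.
Back-azimuth from P₂ (48.310°, -21.653°) to P₁ (47.345°, -17.825°), with Δλ' = λ₁ − λ₂ = 3.828°: atan2( sin Δλ' cos φ₁ , cos φ₂ sin φ₁ − sin φ₂ cos φ₁ cos Δλ' ) = 109.163°.
Final bearing = (109.163° + 180°) mod 360° = 289.163°.

final bearing 289.163°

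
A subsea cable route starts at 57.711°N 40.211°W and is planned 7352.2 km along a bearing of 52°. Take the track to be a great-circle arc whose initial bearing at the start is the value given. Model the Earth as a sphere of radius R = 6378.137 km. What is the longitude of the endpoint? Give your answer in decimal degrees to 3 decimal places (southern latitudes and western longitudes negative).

Central angle δ = d/R = 1.152719 rad.
Start latitude φ₁ = 1.007247 rad; initial bearing θ = 0.907571 rad.
sin φ₂ = sin φ₁ cos δ + cos φ₁ sin δ cos θ = (0.845364)(0.406004) + (0.534190)(0.913871)(0.615661) = 0.643776
φ₂ = asin(0.643776) = 0.699422 rad = 40.074°.
Δλ = atan2( sin θ sin δ cos φ₁ , cos δ − sin φ₁ sin φ₂ ) = atan2(0.384692, -0.138221) = 1.915735 rad = 109.764°.
λ₂ = -40.211° + 109.764° = 69.553°.

longitude 69.553°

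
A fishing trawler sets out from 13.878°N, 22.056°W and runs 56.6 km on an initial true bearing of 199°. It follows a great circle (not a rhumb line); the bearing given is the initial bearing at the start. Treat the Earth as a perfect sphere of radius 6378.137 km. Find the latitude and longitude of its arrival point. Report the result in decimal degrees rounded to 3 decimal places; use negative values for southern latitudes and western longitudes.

latitude 13.397°, longitude -22.226°

The arc subtends δ = 56.6/6378.137 = 0.008874 rad at the centre.
Start latitude φ₁ = 0.242217 rad; initial bearing θ = 3.473205 rad.
Applying the spherical law of cosines for sides, sin φ₂ = sin φ₁ cos δ + cos φ₁ sin δ cos θ = 0.231700, so φ₂ = 13.397°.
Δλ = atan2( sin θ sin δ cos φ₁ , cos δ − sin φ₁ sin φ₂ ) = atan2(-0.002805, 0.944386) = -0.002970 rad = -0.170°.
λ₂ = -22.056° + -0.170° = -22.226°.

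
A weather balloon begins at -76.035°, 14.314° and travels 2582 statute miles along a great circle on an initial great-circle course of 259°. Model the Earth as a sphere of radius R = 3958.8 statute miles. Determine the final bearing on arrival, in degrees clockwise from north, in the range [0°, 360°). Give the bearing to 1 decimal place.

Angular distance δ = d/R = 2582 / 3958.8 = 0.652218 rad.
Converting: φ₁ = -1.327061 rad, θ = 4.520403 rad.
Destination latitude: φ₂ = arcsin( sin φ₁ cos δ + cos φ₁ sin δ cos θ ) = arcsin(-0.799198) = -53.054°.
For the longitude increment, Δλ = atan2( sin θ sin δ cos φ₁, cos δ − sin φ₁ sin φ₂ ) = atan2(-0.143784, 0.019163) = -82.409°.
λ₂ = λ₁ + Δλ = -68.095°.
The forward bearing on arrival equals the back-azimuth from the destination plus 180°.
Back-azimuth from P₂ (-53.1°, -68.1°) to P₁ (-76.0°, 14.3°), with Δλ' = λ₁ − λ₂ = 82.4°: atan2( sin Δλ' cos φ₁ , cos φ₂ sin φ₁ − sin φ₂ cos φ₁ cos Δλ' ) = 156.8°.
Final bearing = (156.8° + 180°) mod 360° = 336.8°.

final bearing 336.8°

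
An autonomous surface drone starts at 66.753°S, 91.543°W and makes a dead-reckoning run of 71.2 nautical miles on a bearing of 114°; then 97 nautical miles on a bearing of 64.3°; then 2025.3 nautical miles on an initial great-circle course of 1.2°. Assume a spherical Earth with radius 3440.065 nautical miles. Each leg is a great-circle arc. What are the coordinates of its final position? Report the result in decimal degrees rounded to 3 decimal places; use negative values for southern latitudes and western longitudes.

latitude -32.739°, longitude -84.305°

Apply the spherical direct solution leg by leg, carrying full precision between legs.
Leg 1: from (-66.753°, -91.543°), δ = 71.2/3440.065 = 0.020697 rad, θ = 114° → φ = -67.211°, λ = -88.745°.
Leg 2: from (-67.211°, -88.745°), δ = 97/3440.065 = 0.028197 rad, θ = 64.3° → φ = -66.468°, λ = -85.097°.
Leg 3: from (-66.468°, -85.097°), δ = 2025.3/3440.065 = 0.588739 rad, θ = 1.2° → φ = -32.739°, λ = -84.305°.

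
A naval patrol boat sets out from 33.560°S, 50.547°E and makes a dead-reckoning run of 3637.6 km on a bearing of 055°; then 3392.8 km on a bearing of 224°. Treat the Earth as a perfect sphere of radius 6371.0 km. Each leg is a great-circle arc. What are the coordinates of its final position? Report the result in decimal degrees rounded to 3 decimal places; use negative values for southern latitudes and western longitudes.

Apply the spherical direct solution leg by leg, carrying full precision between legs.
Leg 1: from (-33.560°, 50.547°), δ = 3637.6/6371 = 0.570962 rad, θ = 55° → φ = -11.936°, λ = 77.450°.
Leg 2: from (-11.936°, 77.450°), δ = 3392.8/6371 = 0.532538 rad, θ = 224° → φ = -32.378°, λ = 52.766°.

latitude -32.378°, longitude 52.766°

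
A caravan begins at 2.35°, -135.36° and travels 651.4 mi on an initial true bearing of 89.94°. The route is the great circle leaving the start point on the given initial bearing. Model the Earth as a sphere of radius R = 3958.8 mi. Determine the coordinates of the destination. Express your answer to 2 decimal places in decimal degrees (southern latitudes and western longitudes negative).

Central angle δ = d/R = 0.164545 rad.
With φ₁ = 2.35° = 0.041015 rad and θ = 89.94° = 1.569749 rad:
sin φ₂ = sin φ₁ cos δ + cos φ₁ sin δ cos θ = (0.041004)(0.986493) + (0.999159)(0.163803)(0.001047) = 0.040621
φ₂ = asin(0.040621) = 0.040632 rad = 2.33°.
Δλ = atan2( sin θ sin δ cos φ₁ , cos δ − sin φ₁ sin φ₂ ) = atan2(0.163665, 0.984827) = 0.164682 rad = 9.44°.
λ₂ = -135.36° + 9.44° = -125.92°.

latitude 2.33°, longitude -125.92°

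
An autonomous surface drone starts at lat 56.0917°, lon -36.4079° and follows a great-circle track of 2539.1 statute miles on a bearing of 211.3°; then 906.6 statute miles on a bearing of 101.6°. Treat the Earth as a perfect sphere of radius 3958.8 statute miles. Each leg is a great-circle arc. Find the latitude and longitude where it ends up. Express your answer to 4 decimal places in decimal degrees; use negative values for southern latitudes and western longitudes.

Apply the spherical direct solution leg by leg, carrying full precision between legs.
Leg 1: from (56.0917°, -36.4079°), δ = 2539.1/3958.8 = 0.641381 rad, θ = 211.3° → φ = 22.3216°, λ = -56.0417°.
Leg 2: from (22.3216°, -56.0417°), δ = 906.6/3958.8 = 0.229009 rad, θ = 101.6° → φ = 19.1269°, λ = -42.4284°.

latitude 19.1269°, longitude -42.4284°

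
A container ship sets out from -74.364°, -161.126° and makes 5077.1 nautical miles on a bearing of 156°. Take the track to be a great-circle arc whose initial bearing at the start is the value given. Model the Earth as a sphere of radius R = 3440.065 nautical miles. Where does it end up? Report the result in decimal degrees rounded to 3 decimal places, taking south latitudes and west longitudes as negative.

Central angle δ = d/R = 1.475873 rad.
Converting: φ₁ = -1.297897 rad, θ = 2.722714 rad.
Applying the spherical law of cosines for sides, sin φ₂ = sin φ₁ cos δ + cos φ₁ sin δ cos θ = -0.336388, so φ₂ = -19.657°.
Δλ = atan2( sin θ sin δ cos φ₁ , cos δ − sin φ₁ sin φ₂ ) = atan2(0.109132, -0.229159) = 2.697142 rad = 154.535°.
λ₂ = -161.126° + 154.535° = -6.591°.

latitude -19.657°, longitude -6.591°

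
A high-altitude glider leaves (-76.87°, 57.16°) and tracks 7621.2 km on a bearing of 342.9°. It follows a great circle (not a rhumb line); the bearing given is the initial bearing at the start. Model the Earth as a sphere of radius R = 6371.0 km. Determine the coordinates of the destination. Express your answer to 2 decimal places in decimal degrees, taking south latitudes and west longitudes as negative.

The arc subtends δ = 7621.2/6371 = 1.196233 rad at the centre.
Start latitude φ₁ = -1.341635 rad; initial bearing θ = 5.984734 rad.
sin φ₂ = sin φ₁ cos δ + cos φ₁ sin δ cos θ = (-0.973857)(0.365866) + (0.227161)(0.930667)(0.955793) = -0.154236
φ₂ = asin(-0.154236) = -0.154854 rad = -8.87°.
For the longitude increment, Δλ = atan2( sin θ sin δ cos φ₁, cos δ − sin φ₁ sin φ₂ ) = atan2(-0.062164, 0.215663) = -16.08°.
Hence λ₂ = 57.16° + -16.08° = 41.08°.

latitude -8.87°, longitude 41.08°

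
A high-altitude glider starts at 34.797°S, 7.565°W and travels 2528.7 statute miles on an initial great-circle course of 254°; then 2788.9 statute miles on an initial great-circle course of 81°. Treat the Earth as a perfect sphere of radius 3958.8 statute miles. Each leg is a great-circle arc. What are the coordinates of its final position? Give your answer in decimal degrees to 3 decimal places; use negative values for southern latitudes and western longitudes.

Apply the spherical direct solution leg by leg, carrying full precision between legs.
Leg 1: from (-34.797°, -7.565°), δ = 2528.7/3958.8 = 0.638754 rad, θ = 254° → φ = -36.378°, λ = -52.948°.
Leg 2: from (-36.378°, -52.948°), δ = 2788.9/3958.8 = 0.704481 rad, θ = 81° → φ = -21.737°, λ = -9.426°.

latitude -21.737°, longitude -9.426°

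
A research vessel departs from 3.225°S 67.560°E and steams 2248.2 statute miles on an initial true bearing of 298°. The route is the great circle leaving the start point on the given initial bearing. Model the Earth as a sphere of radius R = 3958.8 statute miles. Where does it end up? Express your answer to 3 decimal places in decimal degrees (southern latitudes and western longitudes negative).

The arc subtends δ = 2248.2/3958.8 = 0.567899 rad at the centre.
Start latitude φ₁ = -0.056287 rad; initial bearing θ = 5.201081 rad.
Destination latitude: φ₂ = arcsin( sin φ₁ cos δ + cos φ₁ sin δ cos θ ) = arcsin(0.204685) = 11.811°.
Then Δλ = atan2(-0.474152, 0.854548) = -0.506565 rad, from sin θ sin δ cos φ₁ over cos δ − sin φ₁ sin φ₂.
Hence λ₂ = 67.560° + -29.024° = 38.536°.

latitude 11.811°, longitude 38.536°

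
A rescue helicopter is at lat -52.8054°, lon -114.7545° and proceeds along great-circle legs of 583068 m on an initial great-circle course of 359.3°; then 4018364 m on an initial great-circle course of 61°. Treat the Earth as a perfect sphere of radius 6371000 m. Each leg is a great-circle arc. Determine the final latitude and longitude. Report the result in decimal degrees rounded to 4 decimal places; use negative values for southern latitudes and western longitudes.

latitude -23.7713°, longitude -80.5437°

Apply the spherical direct solution leg by leg, carrying full precision between legs.
Leg 1: from (-52.8054°, -114.7545°), δ = 583068/6371000 = 0.091519 rad, θ = 359.3° → φ = -47.5621°, λ = -114.8493°.
Leg 2: from (-47.5621°, -114.8493°), δ = 4018364/6371000 = 0.630727 rad, θ = 61° → φ = -23.7713°, λ = -80.5437°.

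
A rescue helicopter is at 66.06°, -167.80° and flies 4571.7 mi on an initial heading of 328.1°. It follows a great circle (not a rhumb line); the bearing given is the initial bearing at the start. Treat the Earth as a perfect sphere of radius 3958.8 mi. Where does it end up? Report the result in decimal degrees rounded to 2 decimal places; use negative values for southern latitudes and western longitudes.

latitude 43.19°, longitude 53.73°

The arc subtends δ = 4571.7/3958.8 = 1.154820 rad at the centre.
Start latitude φ₁ = 1.152965 rad; initial bearing θ = 5.726425 rad.
Applying the spherical law of cosines for sides, sin φ₂ = sin φ₁ cos δ + cos φ₁ sin δ cos θ = 0.684438, so φ₂ = 43.19°.
Then Δλ = atan2(-0.196143, -0.221473) = -2.416773 rad, from sin θ sin δ cos φ₁ over cos δ − sin φ₁ sin φ₂.
λ₂ = -167.80° + -138.47° = -306.27°, normalized to (−180°, 180°] → 53.73°.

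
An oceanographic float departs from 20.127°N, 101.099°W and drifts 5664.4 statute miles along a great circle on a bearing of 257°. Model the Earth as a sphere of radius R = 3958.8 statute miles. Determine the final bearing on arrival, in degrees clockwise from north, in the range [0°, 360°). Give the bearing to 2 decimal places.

Angular distance δ = d/R = 5664.4 / 3958.8 = 1.430838 rad.
With φ₁ = 20.127° = 0.351282 rad and θ = 257° = 4.485496 rad:
Destination latitude: φ₂ = arcsin( sin φ₁ cos δ + cos φ₁ sin δ cos θ ) = arcsin(-0.161145) = -9.273°.
Then Δλ = atan2(-0.905922, 0.194953) = -1.358831 rad, from sin θ sin δ cos φ₁ over cos δ − sin φ₁ sin φ₂.
Hence λ₂ = -101.099° + -77.855° = -178.954°.
The forward bearing on arrival equals the back-azimuth from the destination plus 180°.
Back-azimuth from P₂ (-9.27°, -178.95°) to P₁ (20.13°, -101.10°), with Δλ' = λ₁ − λ₂ = 77.86°: atan2( sin Δλ' cos φ₁ , cos φ₂ sin φ₁ − sin φ₂ cos φ₁ cos Δλ' ) = 67.97°.
Final bearing = (67.97° + 180°) mod 360° = 247.97°.

final bearing 247.97°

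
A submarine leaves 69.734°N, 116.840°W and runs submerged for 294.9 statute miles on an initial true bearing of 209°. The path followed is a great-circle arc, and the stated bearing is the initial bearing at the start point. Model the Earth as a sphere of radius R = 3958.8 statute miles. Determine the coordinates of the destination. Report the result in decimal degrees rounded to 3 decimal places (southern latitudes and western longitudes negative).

The arc subtends δ = 294.9/3958.8 = 0.074492 rad at the centre.
With φ₁ = 69.734° = 1.217088 rad and θ = 209° = 3.647738 rad:
Destination latitude: φ₂ = arcsin( sin φ₁ cos δ + cos φ₁ sin δ cos θ ) = arcsin(0.912946) = 65.916°.
For the longitude increment, Δλ = atan2( sin θ sin δ cos φ₁, cos δ − sin φ₁ sin φ₂ ) = atan2(-0.012498, 0.140797) = -5.073°.
λ₂ = λ₁ + Δλ = -121.913°.

latitude 65.916°, longitude -121.913°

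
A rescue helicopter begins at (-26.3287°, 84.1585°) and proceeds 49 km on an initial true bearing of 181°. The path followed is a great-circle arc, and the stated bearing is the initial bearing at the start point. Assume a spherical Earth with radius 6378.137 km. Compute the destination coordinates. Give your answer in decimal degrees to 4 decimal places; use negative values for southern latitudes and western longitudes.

δ = 49/6378.137 = 0.007682 rad (0.4402°).
Converting: φ₁ = -0.459523 rad, θ = 3.159046 rad.
Applying the spherical law of cosines for sides, sin φ₂ = sin φ₁ cos δ + cos φ₁ sin δ cos θ = -0.450392, so φ₂ = -26.7688°.
Then Δλ = atan2(-0.000120, 0.800213) = -0.000150 rad, from sin θ sin δ cos φ₁ over cos δ − sin φ₁ sin φ₂.
λ₂ = λ₁ + Δλ = 84.1499°.

latitude -26.7688°, longitude 84.1499°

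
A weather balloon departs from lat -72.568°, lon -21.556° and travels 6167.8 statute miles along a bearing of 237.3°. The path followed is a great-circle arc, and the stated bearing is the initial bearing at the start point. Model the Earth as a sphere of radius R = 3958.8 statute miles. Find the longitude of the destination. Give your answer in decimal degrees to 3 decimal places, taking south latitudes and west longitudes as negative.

Angular distance δ = d/R = 6167.8 / 3958.8 = 1.557997 rad.
Converting: φ₁ = -1.266551 rad, θ = 4.141666 rad.
Applying the spherical law of cosines for sides, sin φ₂ = sin φ₁ cos δ + cos φ₁ sin δ cos θ = -0.174039, so φ₂ = -10.023°.
Δλ = atan2( sin θ sin δ cos φ₁ , cos δ − sin φ₁ sin φ₂ ) = atan2(-0.252074, -0.153248) = -2.117039 rad = -121.297°.
λ₂ = -21.556° + -121.297° = -142.853°.

longitude -142.853°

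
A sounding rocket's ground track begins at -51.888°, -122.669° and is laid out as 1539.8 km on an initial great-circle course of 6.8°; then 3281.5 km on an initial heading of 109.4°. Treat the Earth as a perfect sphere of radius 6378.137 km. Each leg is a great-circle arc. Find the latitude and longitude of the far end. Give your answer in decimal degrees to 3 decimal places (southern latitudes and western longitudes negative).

latitude -41.767°, longitude -82.122°

Apply the spherical direct solution leg by leg, carrying full precision between legs.
Leg 1: from (-51.888°, -122.669°), δ = 1539.8/6378.137 = 0.241418 rad, θ = 6.8° → φ = -38.131°, λ = -120.607°.
Leg 2: from (-38.131°, -120.607°), δ = 3281.5/6378.137 = 0.514492 rad, θ = 109.4° → φ = -41.767°, λ = -82.122°.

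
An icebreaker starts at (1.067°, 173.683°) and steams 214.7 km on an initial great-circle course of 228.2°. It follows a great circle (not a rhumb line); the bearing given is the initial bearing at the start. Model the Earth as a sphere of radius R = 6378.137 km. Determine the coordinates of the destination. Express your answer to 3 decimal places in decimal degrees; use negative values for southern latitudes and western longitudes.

Angular distance δ = d/R = 214.7 / 6378.137 = 0.033662 rad.
Converting: φ₁ = 0.018623 rad, θ = 3.982841 rad.
Destination latitude: φ₂ = arcsin( sin φ₁ cos δ + cos φ₁ sin δ cos θ ) = arcsin(-0.003818) = -0.219°.
Δλ = atan2( sin θ sin δ cos φ₁ , cos δ − sin φ₁ sin φ₂ ) = atan2(-0.025085, 0.999505) = -0.025092 rad = -1.438°.
λ₂ = λ₁ + Δλ = 172.245°.

latitude -0.219°, longitude 172.245°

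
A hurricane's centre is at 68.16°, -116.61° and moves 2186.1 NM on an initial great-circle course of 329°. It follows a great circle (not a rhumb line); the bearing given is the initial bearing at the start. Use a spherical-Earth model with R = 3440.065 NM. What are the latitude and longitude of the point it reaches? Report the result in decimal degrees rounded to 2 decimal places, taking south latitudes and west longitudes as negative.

latitude 69.44°, longitude 123.90°

Central angle δ = d/R = 0.635482 rad.
With φ₁ = 68.16° = 1.189616 rad and θ = 329° = 5.742133 rad:
Applying the spherical law of cosines for sides, sin φ₂ = sin φ₁ cos δ + cos φ₁ sin δ cos θ = 0.936299, so φ₂ = 69.44°.
Δλ = atan2( sin θ sin δ cos φ₁ , cos δ − sin φ₁ sin φ₂ ) = atan2(-0.113729, -0.064312) = -2.085452 rad = -119.49°.
λ₂ = -116.61° + -119.49° = -236.10°, normalized to (−180°, 180°] → 123.90°.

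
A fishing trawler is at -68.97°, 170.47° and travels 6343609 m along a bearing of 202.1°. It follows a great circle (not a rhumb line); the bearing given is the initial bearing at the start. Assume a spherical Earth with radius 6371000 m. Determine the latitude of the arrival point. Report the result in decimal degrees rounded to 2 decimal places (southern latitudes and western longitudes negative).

latitude -51.88°

Angular distance δ = d/R = 6343609 / 6371000 = 0.995701 rad.
Start latitude φ₁ = -1.203754 rad; initial bearing θ = 3.527310 rad.
Destination latitude: φ₂ = arcsin( sin φ₁ cos δ + cos φ₁ sin δ cos θ ) = arcsin(-0.786693) = -51.88°.
For the longitude increment, Δλ = atan2( sin θ sin δ cos φ₁, cos δ − sin φ₁ sin φ₂ ) = atan2(-0.113293, -0.190378) = -149.24°.
λ₂ = λ₁ + Δλ = 21.23°.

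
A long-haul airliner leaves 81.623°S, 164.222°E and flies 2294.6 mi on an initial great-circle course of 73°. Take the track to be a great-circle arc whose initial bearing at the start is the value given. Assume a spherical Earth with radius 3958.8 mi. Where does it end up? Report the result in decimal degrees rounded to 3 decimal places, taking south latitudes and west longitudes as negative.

latitude -53.554°, longitude -133.933°

δ = 2294.6/3958.8 = 0.579620 rad (33.2098°).
With φ₁ = -81.623° = -1.424590 rad and θ = 73° = 1.274090 rad:
Applying the spherical law of cosines for sides, sin φ₂ = sin φ₁ cos δ + cos φ₁ sin δ cos θ = -0.804415, so φ₂ = -53.554°.
For the longitude increment, Δλ = atan2( sin θ sin δ cos φ₁, cos δ − sin φ₁ sin φ₂ ) = atan2(0.076306, 0.040838) = 61.845°.
λ₂ = 164.222° + 61.845° = 226.067°, normalized to (−180°, 180°] → -133.933°.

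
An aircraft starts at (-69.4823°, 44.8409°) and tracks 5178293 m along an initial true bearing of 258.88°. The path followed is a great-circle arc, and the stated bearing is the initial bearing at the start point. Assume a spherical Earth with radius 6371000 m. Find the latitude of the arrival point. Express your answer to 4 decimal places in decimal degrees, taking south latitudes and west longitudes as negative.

δ = 5178293/6371000 = 0.812791 rad (46.5695°).
Start latitude φ₁ = -1.212695 rad; initial bearing θ = 4.518308 rad.
sin φ₂ = sin φ₁ cos δ + cos φ₁ sin δ cos θ = (-0.936564)(0.687474) + (0.350497)(0.726209)(-0.192864) = -0.692954
φ₂ = asin(-0.692954) = -0.765578 rad = -43.8644°.
For the longitude increment, Δλ = atan2( sin θ sin δ cos φ₁, cos δ − sin φ₁ sin φ₂ ) = atan2(-0.249755, 0.038478) = -81.2416°.
Hence λ₂ = 44.8409° + -81.2416° = -36.4007°.

latitude -43.8644°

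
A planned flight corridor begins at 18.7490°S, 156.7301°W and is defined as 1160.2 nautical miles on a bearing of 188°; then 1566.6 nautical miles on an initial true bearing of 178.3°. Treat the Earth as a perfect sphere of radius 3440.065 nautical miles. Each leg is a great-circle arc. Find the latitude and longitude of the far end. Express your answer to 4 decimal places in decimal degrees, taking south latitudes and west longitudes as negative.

latitude -63.9235°, longitude -158.3727°

Apply the spherical direct solution leg by leg, carrying full precision between legs.
Leg 1: from (-18.7490°, -156.7301°), δ = 1160.2/3440.065 = 0.337261 rad, θ = 188° → φ = -37.8510°, λ = -160.0737°.
Leg 2: from (-37.8510°, -160.0737°), δ = 1566.6/3440.065 = 0.455398 rad, θ = 178.3° → φ = -63.9235°, λ = -158.3727°.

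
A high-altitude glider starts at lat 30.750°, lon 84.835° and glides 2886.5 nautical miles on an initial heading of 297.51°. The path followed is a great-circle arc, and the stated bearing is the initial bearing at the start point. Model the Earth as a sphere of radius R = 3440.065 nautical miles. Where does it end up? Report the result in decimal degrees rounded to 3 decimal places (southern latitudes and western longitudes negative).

latitude 39.566°, longitude 25.961°

Central angle δ = d/R = 0.839083 rad.
With φ₁ = 30.750° = 0.536689 rad and θ = 297.51° = 5.192529 rad:
Applying the spherical law of cosines for sides, sin φ₂ = sin φ₁ cos δ + cos φ₁ sin δ cos θ = 0.636971, so φ₂ = 39.566°.
Δλ = atan2( sin θ sin δ cos φ₁ , cos δ − sin φ₁ sin φ₂ ) = atan2(-0.567125, 0.342467) = -1.027540 rad = -58.874°.
Hence λ₂ = 84.835° + -58.874° = 25.961°.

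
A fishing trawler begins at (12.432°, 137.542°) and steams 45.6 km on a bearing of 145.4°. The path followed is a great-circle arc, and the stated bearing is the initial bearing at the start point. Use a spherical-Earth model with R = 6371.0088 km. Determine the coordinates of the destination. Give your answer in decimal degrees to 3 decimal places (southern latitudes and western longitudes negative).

latitude 12.094°, longitude 137.780°

δ = 45.6/6371.0088 = 0.007157 rad (0.4101°).
With φ₁ = 12.432° = 0.216979 rad and θ = 145.4° = 2.537709 rad:
Applying the spherical law of cosines for sides, sin φ₂ = sin φ₁ cos δ + cos φ₁ sin δ cos θ = 0.209522, so φ₂ = 12.094°.
Δλ = atan2( sin θ sin δ cos φ₁ , cos δ − sin φ₁ sin φ₂ ) = atan2(0.003969, 0.954868) = 0.004157 rad = 0.238°.
λ₂ = λ₁ + Δλ = 137.780°.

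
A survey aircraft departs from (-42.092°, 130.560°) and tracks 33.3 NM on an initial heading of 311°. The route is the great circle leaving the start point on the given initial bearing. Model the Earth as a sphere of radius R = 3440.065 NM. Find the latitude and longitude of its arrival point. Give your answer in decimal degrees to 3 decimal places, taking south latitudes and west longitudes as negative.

δ = 33.3/3440.065 = 0.009680 rad (0.5546°).
Start latitude φ₁ = -0.734644 rad; initial bearing θ = 5.427974 rad.
Destination latitude: φ₂ = arcsin( sin φ₁ cos δ + cos φ₁ sin δ cos θ ) = arcsin(-0.665579) = -41.727°.
Then Δλ = atan2(-0.005421, 0.553800) = -0.009789 rad, from sin θ sin δ cos φ₁ over cos δ − sin φ₁ sin φ₂.
Hence λ₂ = 130.560° + -0.561° = 129.999°.

latitude -41.727°, longitude 129.999°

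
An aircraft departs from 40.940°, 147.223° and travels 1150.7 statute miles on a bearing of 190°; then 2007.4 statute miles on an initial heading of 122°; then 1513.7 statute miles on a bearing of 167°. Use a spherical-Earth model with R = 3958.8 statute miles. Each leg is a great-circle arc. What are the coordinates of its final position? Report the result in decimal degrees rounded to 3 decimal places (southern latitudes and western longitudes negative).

Apply the spherical direct solution leg by leg, carrying full precision between legs.
Leg 1: from (40.940°, 147.223°), δ = 1150.7/3958.8 = 0.290669 rad, θ = 190° → φ = 24.493°, λ = 144.088°.
Leg 2: from (24.493°, 144.088°), δ = 2007.4/3958.8 = 0.507073 rad, θ = 122° → φ = 7.367°, λ = 168.624°.
Leg 3: from (7.367°, 168.624°), δ = 1513.7/3958.8 = 0.382363 rad, θ = 167° → φ = -13.980°, λ = 173.586°.

latitude -13.980°, longitude 173.586°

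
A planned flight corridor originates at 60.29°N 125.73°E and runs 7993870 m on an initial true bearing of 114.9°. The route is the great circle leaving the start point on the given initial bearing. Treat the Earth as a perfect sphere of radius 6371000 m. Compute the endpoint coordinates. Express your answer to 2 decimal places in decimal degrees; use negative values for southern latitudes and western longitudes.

latitude 4.11°, longitude -174.46°

Angular distance δ = d/R = 7993870 / 6371000 = 1.254728 rad.
With φ₁ = 60.29° = 1.052259 rad and θ = 114.9° = 2.005383 rad:
sin φ₂ = sin φ₁ cos δ + cos φ₁ sin δ cos θ = (0.868545)(0.310832) + (0.495610)(0.950465)(-0.421036) = 0.071639
φ₂ = asin(0.071639) = 0.071700 rad = 4.11°.
For the longitude increment, Δλ = atan2( sin θ sin δ cos φ₁, cos δ − sin φ₁ sin φ₂ ) = atan2(0.427272, 0.248611) = 59.81°.
λ₂ = 125.73° + 59.81° = 185.54°, normalized to (−180°, 180°] → -174.46°.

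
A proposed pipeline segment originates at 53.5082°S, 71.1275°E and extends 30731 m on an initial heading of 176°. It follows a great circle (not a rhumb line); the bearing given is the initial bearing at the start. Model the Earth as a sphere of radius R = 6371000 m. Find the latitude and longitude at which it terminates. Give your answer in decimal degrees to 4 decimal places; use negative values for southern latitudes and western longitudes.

latitude -53.7839°, longitude 71.1601°

The arc subtends δ = 30731/6371000 = 0.004824 rad at the centre.
Converting: φ₁ = -0.933894 rad, θ = 3.071779 rad.
Destination latitude: φ₂ = arcsin( sin φ₁ cos δ + cos φ₁ sin δ cos θ ) = arcsin(-0.806794) = -53.7839°.
Δλ = atan2( sin θ sin δ cos φ₁ , cos δ − sin φ₁ sin φ₂ ) = atan2(0.000200, 0.351373) = 0.000569 rad = 0.0326°.
Hence λ₂ = 71.1275° + 0.0326° = 71.1601°.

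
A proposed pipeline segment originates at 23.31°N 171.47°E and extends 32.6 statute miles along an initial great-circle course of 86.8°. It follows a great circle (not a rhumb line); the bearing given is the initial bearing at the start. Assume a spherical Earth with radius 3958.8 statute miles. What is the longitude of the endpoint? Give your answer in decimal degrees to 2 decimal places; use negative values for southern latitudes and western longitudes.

longitude 171.98°

Central angle δ = d/R = 0.008235 rad.
Converting: φ₁ = 0.406836 rad, θ = 1.514946 rad.
Destination latitude: φ₂ = arcsin( sin φ₁ cos δ + cos φ₁ sin δ cos θ ) = arcsin(0.396115) = 23.34°.
Δλ = atan2( sin θ sin δ cos φ₁ , cos δ − sin φ₁ sin φ₂ ) = atan2(0.007551, 0.843221) = 0.008954 rad = 0.51°.
λ₂ = 171.47° + 0.51° = 171.98°.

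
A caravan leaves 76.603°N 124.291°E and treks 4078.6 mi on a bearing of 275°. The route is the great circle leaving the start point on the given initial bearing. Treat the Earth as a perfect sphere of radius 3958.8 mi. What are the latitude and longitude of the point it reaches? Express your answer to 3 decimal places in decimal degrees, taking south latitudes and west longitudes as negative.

Angular distance δ = d/R = 4078.6 / 3958.8 = 1.030262 rad.
Start latitude φ₁ = 1.336975 rad; initial bearing θ = 4.799655 rad.
Applying the spherical law of cosines for sides, sin φ₂ = sin φ₁ cos δ + cos φ₁ sin δ cos θ = 0.517906, so φ₂ = 31.192°.
For the longitude increment, Δλ = atan2( sin θ sin δ cos φ₁, cos δ − sin φ₁ sin φ₂ ) = atan2(-0.197909, 0.010782) = -86.882°.
Hence λ₂ = 124.291° + -86.882° = 37.409°.

latitude 31.192°, longitude 37.409°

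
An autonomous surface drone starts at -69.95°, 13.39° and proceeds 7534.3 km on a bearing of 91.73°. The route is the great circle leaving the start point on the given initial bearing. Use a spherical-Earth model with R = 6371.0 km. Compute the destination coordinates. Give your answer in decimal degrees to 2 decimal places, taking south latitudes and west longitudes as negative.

latitude -21.42°, longitude 97.01°

δ = 7534.3/6371 = 1.182593 rad (67.7576°).
Converting: φ₁ = -1.220858 rad, θ = 1.600991 rad.
Applying the spherical law of cosines for sides, sin φ₂ = sin φ₁ cos δ + cos φ₁ sin δ cos θ = -0.365165, so φ₂ = -21.42°.
Then Δλ = atan2(0.317185, 0.035492) = 1.459362 rad, from sin θ sin δ cos φ₁ over cos δ − sin φ₁ sin φ₂.
Hence λ₂ = 13.39° + 83.62° = 97.01°.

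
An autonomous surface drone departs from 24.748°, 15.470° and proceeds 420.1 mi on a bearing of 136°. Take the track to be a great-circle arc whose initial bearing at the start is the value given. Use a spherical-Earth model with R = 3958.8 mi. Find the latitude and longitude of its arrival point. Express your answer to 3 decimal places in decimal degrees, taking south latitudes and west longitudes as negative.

latitude 20.309°, longitude 19.970°

δ = 420.1/3958.8 = 0.106118 rad (6.0801°).
Start latitude φ₁ = 0.431934 rad; initial bearing θ = 2.373648 rad.
Destination latitude: φ₂ = arcsin( sin φ₁ cos δ + cos φ₁ sin δ cos θ ) = arcsin(0.347079) = 20.309°.
For the longitude increment, Δλ = atan2( sin θ sin δ cos φ₁, cos δ − sin φ₁ sin φ₂ ) = atan2(0.066820, 0.849078) = 4.500°.
λ₂ = 15.470° + 4.500° = 19.970°.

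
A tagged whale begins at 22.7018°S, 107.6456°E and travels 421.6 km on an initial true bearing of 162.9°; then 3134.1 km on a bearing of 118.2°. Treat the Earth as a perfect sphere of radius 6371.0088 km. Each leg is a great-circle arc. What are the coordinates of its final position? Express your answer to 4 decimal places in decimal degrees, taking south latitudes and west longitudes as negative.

Apply the spherical direct solution leg by leg, carrying full precision between legs.
Leg 1: from (-22.7018°, 107.6456°), δ = 421.6/6371.0088 = 0.066175 rad, θ = 162.9° → φ = -26.3208°, λ = 108.8886°.
Leg 2: from (-26.3208°, 108.8886°), δ = 3134.1/6371.0088 = 0.491932 rad, θ = 118.2° → φ = -36.2194°, λ = 139.9510°.

latitude -36.2194°, longitude 139.9510°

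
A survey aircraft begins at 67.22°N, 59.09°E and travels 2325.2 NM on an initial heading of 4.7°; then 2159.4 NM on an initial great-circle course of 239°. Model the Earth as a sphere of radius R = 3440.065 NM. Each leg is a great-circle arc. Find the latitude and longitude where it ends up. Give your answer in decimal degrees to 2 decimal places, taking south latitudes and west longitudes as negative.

latitude 43.92°, longitude -175.89°

Apply the spherical direct solution leg by leg, carrying full precision between legs.
Leg 1: from (67.22°, 59.09°), δ = 2325.2/3440.065 = 0.675917 rad, θ = 4.7° → φ = 73.88°, λ = -131.55°.
Leg 2: from (73.88°, -131.55°), δ = 2159.4/3440.065 = 0.627721 rad, θ = 239° → φ = 43.92°, λ = -175.89°.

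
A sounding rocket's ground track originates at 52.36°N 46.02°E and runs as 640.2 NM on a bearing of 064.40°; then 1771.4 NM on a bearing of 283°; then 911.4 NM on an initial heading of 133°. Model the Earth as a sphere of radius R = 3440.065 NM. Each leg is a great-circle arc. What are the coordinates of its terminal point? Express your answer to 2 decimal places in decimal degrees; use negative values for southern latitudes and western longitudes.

Apply the spherical direct solution leg by leg, carrying full precision between legs.
Leg 1: from (52.36°, 46.02°), δ = 640.2/3440.065 = 0.186101 rad, θ = 64.4° → φ = 55.79°, λ = 63.29°.
Leg 2: from (55.79°, 63.29°), δ = 1771.4/3440.065 = 0.514932 rad, θ = 283° → φ = 51.45°, λ = 12.94°.
Leg 3: from (51.45°, 12.94°), δ = 911.4/3440.065 = 0.264937 rad, θ = 133° → φ = 40.05°, λ = 27.42°.

latitude 40.05°, longitude 27.42°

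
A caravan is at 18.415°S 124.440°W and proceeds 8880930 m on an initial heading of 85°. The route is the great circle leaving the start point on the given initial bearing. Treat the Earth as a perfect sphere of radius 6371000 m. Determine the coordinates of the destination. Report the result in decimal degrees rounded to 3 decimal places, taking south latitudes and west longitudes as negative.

latitude 1.480°, longitude -45.631°

δ = 8880930/6371000 = 1.393962 rad (79.8681°).
With φ₁ = -18.415° = -0.321402 rad and θ = 85° = 1.483530 rad:
Destination latitude: φ₂ = arcsin( sin φ₁ cos δ + cos φ₁ sin δ cos θ ) = arcsin(0.025832) = 1.480°.
Then Δλ = atan2(0.930443, 0.184075) = 1.375483 rad, from sin θ sin δ cos φ₁ over cos δ − sin φ₁ sin φ₂.
λ₂ = -124.440° + 78.809° = -45.631°.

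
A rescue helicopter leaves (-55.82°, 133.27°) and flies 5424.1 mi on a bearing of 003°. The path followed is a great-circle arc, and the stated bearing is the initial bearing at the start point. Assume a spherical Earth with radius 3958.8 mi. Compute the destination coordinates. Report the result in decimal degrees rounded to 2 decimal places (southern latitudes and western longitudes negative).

latitude 22.64°, longitude 136.46°

The arc subtends δ = 5424.1/3958.8 = 1.370137 rad at the centre.
Converting: φ₁ = -0.974243 rad, θ = 0.052360 rad.
sin φ₂ = sin φ₁ cos δ + cos φ₁ sin δ cos θ = (-0.827277)(0.199315) + (0.561795)(0.979935)(0.998630) = 0.384879
φ₂ = asin(0.384879) = 0.395077 rad = 22.64°.
For the longitude increment, Δλ = atan2( sin θ sin δ cos φ₁, cos δ − sin φ₁ sin φ₂ ) = atan2(0.028812, 0.517717) = 3.19°.
λ₂ = λ₁ + Δλ = 136.46°.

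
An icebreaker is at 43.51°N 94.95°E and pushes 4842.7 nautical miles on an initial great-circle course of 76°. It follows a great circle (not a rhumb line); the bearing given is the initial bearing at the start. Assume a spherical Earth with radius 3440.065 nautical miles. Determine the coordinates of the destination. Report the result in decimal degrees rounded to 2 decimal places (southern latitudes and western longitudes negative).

The arc subtends δ = 4842.7/3440.065 = 1.407735 rad at the centre.
Start latitude φ₁ = 0.759393 rad; initial bearing θ = 1.326450 rad.
Applying the spherical law of cosines for sides, sin φ₂ = sin φ₁ cos δ + cos φ₁ sin δ cos θ = 0.284895, so φ₂ = 16.55°.
Δλ = atan2( sin θ sin δ cos φ₁ , cos δ − sin φ₁ sin φ₂ ) = atan2(0.694376, -0.033805) = 1.619442 rad = 92.79°.
λ₂ = 94.95° + 92.79° = 187.74°, normalized to (−180°, 180°] → -172.26°.

latitude 16.55°, longitude -172.26°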